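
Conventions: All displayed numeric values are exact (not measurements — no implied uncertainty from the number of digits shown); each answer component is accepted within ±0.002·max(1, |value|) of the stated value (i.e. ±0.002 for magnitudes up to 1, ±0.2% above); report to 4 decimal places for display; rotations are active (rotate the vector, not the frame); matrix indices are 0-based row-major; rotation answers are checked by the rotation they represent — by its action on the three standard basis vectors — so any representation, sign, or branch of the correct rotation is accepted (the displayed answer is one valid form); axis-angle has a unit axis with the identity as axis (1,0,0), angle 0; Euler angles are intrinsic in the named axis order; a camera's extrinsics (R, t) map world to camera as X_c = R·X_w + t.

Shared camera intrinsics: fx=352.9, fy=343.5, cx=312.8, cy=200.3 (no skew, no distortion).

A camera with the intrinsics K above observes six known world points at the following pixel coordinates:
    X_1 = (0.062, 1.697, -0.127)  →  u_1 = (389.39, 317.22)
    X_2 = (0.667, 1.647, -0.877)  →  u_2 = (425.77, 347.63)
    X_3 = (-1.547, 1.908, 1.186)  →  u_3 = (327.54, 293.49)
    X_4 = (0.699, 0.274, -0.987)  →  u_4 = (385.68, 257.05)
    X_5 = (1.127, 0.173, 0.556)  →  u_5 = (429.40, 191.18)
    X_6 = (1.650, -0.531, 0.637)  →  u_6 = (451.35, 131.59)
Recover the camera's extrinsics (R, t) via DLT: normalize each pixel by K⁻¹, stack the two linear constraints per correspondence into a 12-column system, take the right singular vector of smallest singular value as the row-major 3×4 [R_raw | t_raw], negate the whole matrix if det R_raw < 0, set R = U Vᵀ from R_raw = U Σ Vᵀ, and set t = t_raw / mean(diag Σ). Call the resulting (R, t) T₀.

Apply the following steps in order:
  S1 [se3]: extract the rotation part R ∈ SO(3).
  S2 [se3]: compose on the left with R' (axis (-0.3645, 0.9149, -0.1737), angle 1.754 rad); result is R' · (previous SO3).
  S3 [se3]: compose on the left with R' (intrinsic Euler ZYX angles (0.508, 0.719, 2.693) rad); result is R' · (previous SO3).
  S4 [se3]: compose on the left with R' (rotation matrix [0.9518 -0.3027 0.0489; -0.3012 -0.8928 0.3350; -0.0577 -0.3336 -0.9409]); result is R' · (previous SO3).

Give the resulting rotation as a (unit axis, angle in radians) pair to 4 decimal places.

source (pnp_recover): camera pose = R=[0.8482 0.4051 0.3412; -0.2785 0.8891 -0.3632; -0.4505 0.2131 0.8670], t=(0.4298, 0.2298, 4.9684)
after S1 (rot_of_se3): [0.8482 0.4051 0.3412; -0.2785 0.8891 -0.3632; -0.4505 0.2131 0.8670]
after S2 (compose_so3): [-0.3981 -0.0012 0.9174; -0.7809 0.5252 -0.3382; -0.4813 -0.8510 -0.2100]
after S3 (compose_so3): [-0.6509 0.6222 0.4351; 0.6819 0.2272 0.6952; 0.3337 0.7492 -0.5722]
after S4 (compose_so3): [-0.8096 0.5601 0.1757; -0.3010 -0.1392 -0.9434; -0.5039 -0.8167 0.2813]

rotation (axis_angle) = ((0.1148, 0.6154, -0.7798), 2.5567)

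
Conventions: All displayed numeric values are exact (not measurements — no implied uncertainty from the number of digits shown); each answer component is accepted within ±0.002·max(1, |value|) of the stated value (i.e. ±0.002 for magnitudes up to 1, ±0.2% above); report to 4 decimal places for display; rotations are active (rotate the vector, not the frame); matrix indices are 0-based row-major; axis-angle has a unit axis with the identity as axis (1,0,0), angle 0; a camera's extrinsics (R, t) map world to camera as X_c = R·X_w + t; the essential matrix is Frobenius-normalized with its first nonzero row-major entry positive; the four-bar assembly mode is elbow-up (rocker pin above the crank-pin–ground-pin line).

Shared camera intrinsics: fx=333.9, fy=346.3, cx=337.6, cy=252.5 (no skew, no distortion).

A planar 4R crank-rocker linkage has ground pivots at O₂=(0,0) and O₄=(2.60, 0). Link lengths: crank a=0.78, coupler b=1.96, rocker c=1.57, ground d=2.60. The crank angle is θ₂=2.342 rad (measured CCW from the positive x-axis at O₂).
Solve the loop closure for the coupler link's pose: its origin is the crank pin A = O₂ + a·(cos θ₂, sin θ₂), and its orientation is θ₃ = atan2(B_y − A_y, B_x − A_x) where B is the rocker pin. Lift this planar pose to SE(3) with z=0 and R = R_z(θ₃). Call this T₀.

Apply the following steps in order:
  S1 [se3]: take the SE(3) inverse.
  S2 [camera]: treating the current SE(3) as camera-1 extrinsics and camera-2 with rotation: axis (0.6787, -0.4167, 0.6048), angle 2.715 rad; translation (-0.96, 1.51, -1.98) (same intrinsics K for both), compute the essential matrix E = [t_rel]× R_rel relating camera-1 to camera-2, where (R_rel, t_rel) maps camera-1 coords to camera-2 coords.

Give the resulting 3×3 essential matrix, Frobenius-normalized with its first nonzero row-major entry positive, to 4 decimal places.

matrix = [0.0296 -0.4034 -0.4954; 0.3818 0.3148 -0.4117; 0.1807 0.3759 0.0509]

source (fourbar_fk): coupler pose = R=[0.9770 -0.2133 0.0000; 0.2133 0.9770 0.0000; 0.0000 0.0000 1.0000], t=(-0.5437, 0.5593, 0.0000)
after S1 (invert_se3): R=[0.9770 0.2133 0.0000; -0.2133 0.9770 0.0000; 0.0000 0.0000 1.0000], t=(0.4119, -0.6624, 0.0000)
after S2 (essential): [0.0296 -0.4034 -0.4954; 0.3818 0.3148 -0.4117; 0.1807 0.3759 0.0509]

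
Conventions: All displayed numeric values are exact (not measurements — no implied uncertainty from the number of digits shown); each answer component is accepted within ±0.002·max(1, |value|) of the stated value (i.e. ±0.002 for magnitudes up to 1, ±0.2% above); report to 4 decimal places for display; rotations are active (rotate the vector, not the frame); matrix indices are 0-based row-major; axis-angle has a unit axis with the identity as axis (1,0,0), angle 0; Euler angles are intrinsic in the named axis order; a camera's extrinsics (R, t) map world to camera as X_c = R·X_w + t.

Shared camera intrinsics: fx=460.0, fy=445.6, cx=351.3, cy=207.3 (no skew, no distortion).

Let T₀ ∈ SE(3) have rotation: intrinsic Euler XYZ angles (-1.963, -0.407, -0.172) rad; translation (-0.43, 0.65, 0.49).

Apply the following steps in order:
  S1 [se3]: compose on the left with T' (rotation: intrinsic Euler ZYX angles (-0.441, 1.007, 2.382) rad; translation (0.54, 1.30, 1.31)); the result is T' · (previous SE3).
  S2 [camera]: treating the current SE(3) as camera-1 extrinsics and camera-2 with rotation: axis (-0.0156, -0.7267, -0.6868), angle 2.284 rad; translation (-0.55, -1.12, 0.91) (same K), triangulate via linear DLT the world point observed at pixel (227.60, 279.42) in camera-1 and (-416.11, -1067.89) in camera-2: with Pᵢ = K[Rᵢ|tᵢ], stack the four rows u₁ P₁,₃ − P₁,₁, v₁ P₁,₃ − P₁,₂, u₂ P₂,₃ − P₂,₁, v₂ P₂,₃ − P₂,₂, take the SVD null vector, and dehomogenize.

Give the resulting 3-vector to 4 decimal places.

after S1 (compose_se3): R=[0.5219 0.8021 0.2904; -0.5947 0.5862 -0.5502; -0.6116 0.1144 0.7829], t=(0.0575, 0.6334, 1.7228)
after S2 (triangulate): (0.4014, -0.6221, -0.2918)

result = (0.4014, -0.6221, -0.2918)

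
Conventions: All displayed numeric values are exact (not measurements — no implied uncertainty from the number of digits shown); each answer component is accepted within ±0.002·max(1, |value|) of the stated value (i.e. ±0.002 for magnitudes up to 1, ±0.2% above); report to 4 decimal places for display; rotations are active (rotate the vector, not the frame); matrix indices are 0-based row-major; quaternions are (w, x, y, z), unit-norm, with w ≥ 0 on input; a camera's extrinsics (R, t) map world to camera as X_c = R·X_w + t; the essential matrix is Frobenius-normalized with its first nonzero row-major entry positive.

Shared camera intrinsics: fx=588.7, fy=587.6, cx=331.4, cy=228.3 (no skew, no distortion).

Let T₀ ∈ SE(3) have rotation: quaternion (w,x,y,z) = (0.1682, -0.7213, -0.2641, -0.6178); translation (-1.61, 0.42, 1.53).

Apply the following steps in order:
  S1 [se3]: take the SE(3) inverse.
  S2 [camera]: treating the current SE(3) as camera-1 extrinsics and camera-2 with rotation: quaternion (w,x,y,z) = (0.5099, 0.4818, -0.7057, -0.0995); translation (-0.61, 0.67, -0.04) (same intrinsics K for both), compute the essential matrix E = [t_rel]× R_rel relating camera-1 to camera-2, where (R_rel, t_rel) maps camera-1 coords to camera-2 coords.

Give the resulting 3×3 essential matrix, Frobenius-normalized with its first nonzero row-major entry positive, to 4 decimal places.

matrix = [0.2209 0.3820 -0.2615; -0.1766 0.2219 -0.5267; -0.5006 -0.2940 -0.2051]

after S1 (invert_se3): R=[0.0971 0.1732 0.9801; 0.5888 -0.8039 0.0837; 0.8024 0.5690 -0.1801], t=(-1.4159, 1.1576, 1.3284)
after S2 (essential): [0.2209 0.3820 -0.2615; -0.1766 0.2219 -0.5267; -0.5006 -0.2940 -0.2051]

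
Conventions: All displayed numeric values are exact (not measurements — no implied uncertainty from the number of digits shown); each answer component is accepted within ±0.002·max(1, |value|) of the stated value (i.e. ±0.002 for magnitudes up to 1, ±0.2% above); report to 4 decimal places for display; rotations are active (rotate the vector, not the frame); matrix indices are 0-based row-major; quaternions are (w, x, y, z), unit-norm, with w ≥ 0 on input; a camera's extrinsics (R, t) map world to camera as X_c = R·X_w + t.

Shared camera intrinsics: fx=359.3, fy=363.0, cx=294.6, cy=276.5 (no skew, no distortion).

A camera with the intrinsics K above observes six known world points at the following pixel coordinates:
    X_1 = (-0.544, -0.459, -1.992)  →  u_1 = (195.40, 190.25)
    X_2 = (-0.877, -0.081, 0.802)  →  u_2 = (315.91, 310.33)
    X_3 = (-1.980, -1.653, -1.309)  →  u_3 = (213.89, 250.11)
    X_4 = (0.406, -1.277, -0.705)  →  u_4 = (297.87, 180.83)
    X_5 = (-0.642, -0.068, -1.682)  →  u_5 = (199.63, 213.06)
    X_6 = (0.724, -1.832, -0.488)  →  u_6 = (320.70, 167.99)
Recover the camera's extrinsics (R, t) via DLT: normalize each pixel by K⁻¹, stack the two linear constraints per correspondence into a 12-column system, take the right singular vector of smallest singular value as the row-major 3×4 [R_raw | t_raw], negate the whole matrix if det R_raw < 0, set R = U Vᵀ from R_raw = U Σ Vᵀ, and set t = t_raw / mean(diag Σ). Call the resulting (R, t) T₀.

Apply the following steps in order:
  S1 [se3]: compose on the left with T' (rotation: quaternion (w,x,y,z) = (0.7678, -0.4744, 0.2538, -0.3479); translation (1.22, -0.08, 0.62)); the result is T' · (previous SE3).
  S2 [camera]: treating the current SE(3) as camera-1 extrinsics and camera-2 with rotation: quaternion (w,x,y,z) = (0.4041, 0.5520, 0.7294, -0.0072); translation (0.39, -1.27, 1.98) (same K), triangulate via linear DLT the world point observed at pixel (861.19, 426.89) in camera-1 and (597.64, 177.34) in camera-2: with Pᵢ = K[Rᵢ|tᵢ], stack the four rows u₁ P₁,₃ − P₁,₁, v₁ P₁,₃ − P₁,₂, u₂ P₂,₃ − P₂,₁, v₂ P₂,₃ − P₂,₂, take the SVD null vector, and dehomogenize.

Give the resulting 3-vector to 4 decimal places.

source (pnp_recover): camera pose = R=[0.5723 -0.1450 0.8071; -0.6912 0.4443 0.5699; -0.4413 -0.8840 0.1540], t=(0.2098, -0.4503, 5.6135)
after S1 (compose_se3): R=[-0.1604 -0.5972 0.7859; -0.8998 -0.2387 -0.3651; 0.4056 -0.7657 -0.4991], t=(5.2605, 2.7167, 3.3787)
after S2 (triangulate): (1.2025, 0.5057, 0.4583)

result = (1.2025, 0.5057, 0.4583)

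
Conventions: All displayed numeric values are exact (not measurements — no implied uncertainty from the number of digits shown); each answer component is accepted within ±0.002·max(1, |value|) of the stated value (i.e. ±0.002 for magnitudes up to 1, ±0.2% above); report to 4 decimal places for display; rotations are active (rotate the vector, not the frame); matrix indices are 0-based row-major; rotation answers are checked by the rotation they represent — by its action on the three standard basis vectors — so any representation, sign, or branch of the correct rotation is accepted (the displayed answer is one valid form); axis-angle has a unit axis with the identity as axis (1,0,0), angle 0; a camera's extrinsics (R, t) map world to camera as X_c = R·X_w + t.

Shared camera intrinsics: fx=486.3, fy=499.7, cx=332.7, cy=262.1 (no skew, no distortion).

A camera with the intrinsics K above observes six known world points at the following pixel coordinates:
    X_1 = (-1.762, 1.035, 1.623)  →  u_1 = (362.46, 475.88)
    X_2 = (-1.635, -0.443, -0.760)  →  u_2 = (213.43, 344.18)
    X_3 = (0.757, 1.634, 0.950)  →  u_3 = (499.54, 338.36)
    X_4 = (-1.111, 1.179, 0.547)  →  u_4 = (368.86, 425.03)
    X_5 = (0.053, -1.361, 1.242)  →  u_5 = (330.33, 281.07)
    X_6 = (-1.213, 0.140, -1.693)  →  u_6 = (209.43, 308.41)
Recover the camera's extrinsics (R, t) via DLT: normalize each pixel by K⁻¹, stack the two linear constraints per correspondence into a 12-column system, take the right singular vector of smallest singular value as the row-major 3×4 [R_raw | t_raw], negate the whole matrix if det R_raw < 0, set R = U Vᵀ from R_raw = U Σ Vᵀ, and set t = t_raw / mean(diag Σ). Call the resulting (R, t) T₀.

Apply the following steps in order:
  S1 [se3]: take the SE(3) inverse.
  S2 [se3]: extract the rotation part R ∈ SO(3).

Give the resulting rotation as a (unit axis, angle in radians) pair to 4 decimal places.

rotation (axis_angle) = ((0.6356, -0.1873, 0.7490), 1.1439)

source (pnp_recover): camera pose = R=[0.6507 0.6120 0.4494; -0.7515 0.4346 0.4964; 0.1085 -0.6607 0.7428], t=(0.2000, 0.3301, 6.4704)
after S1 (invert_se3): R=[0.6507 -0.7515 0.1085; 0.6120 0.4346 -0.6607; 0.4494 0.4964 0.7428], t=(-0.5840, 4.0093, -5.0597)
after S2 (rot_of_se3): [0.6507 -0.7515 0.1085; 0.6120 0.4346 -0.6607; 0.4494 0.4964 0.7428]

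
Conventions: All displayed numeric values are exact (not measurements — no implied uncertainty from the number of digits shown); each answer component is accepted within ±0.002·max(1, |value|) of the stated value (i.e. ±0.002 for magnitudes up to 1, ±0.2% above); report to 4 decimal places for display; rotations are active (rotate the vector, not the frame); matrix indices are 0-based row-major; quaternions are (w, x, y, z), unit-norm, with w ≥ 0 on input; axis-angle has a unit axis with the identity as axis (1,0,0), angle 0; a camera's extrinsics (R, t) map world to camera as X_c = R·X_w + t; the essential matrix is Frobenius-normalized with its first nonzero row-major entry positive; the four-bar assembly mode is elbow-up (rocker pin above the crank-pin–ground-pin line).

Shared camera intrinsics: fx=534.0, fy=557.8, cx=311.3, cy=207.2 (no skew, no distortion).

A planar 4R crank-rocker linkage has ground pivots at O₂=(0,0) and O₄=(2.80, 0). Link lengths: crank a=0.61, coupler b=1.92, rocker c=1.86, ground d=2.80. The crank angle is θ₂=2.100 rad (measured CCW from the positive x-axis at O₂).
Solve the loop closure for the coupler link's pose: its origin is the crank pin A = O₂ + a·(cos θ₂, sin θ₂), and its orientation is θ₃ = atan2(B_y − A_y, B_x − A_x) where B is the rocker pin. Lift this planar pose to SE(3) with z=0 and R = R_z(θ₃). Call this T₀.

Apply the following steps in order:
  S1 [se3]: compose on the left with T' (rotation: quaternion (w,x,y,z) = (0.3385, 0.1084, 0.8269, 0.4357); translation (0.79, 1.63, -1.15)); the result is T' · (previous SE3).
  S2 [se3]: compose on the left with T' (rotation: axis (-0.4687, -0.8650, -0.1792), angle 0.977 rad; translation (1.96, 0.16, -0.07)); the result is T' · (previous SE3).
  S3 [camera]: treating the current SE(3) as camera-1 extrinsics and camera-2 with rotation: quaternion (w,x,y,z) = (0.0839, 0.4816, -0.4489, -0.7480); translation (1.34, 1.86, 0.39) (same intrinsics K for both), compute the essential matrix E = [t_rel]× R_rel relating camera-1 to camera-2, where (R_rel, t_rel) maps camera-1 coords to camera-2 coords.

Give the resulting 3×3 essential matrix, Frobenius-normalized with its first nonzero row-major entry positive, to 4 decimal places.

matrix = [0.0483 -0.0096 0.0766; -0.0017 0.2443 0.6600; -0.5674 0.3932 -0.1408]

source (fourbar_fk): coupler pose = R=[0.9186 -0.3953 0.0000; 0.3953 0.9186 0.0000; 0.0000 0.0000 1.0000], t=(-0.3080, 0.5266, 0.0000)
after S1 (compose_se3): R=[-0.7322 0.1891 0.6543; 0.6715 0.3607 0.6472; -0.1136 0.9133 -0.3911], t=(0.9592, 1.7982, -0.5886)
after S2 (compose_se3): R=[-0.1836 -0.3789 0.9071; 0.5231 0.7436 0.4165; -0.8322 0.5510 0.0617], t=(3.5779, 1.5188, -0.2602)
after S3 (essential): [0.0483 -0.0096 0.0766; -0.0017 0.2443 0.6600; -0.5674 0.3932 -0.1408]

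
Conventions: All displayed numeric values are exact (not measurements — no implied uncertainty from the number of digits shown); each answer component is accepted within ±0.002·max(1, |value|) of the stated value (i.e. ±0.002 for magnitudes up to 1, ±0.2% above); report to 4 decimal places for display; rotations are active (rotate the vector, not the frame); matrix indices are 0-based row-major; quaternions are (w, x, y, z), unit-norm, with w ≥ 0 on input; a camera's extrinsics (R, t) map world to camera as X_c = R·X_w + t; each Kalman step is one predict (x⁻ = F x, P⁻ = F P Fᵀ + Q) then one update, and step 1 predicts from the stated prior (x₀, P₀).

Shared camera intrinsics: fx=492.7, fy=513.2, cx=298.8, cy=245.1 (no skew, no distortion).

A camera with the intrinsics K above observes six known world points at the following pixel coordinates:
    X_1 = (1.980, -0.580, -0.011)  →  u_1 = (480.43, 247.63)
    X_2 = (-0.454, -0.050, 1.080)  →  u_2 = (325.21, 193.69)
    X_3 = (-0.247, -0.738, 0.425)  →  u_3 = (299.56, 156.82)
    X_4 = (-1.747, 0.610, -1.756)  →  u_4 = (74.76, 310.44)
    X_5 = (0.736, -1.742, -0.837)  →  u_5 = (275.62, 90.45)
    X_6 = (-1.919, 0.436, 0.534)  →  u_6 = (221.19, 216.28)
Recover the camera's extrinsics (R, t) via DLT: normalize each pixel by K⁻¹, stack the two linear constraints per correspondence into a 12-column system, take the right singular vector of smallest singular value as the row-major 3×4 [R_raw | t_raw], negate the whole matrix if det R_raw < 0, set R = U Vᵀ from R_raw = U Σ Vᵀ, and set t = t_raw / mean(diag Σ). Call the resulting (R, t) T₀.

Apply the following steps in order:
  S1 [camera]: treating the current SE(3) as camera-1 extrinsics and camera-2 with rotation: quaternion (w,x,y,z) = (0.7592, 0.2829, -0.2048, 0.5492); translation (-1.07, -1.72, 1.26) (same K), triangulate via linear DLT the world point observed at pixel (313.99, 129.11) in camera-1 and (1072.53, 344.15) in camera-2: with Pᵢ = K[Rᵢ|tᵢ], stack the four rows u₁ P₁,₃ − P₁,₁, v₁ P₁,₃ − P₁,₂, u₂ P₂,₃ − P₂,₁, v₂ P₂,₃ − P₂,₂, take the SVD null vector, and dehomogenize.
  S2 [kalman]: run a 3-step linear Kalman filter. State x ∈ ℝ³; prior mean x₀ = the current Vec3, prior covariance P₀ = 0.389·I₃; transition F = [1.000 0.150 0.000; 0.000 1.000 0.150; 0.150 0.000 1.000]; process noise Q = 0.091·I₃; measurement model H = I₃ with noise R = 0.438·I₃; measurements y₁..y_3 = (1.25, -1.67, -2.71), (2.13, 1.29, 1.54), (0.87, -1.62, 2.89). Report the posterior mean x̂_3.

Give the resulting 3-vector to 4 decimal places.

result = (1.4168, -0.9245, 1.0670)

source (pnp_recover): camera pose = R=[0.7426 0.0569 0.6673; 0.2796 0.8791 -0.3861; -0.6086 0.4732 0.6369], t=(-0.0499, -0.0300, 5.2300)
after S1 (triangulate): (1.7389, -1.8116, -1.5997)
after S2 (kf_track): (1.4168, -0.9245, 1.0670)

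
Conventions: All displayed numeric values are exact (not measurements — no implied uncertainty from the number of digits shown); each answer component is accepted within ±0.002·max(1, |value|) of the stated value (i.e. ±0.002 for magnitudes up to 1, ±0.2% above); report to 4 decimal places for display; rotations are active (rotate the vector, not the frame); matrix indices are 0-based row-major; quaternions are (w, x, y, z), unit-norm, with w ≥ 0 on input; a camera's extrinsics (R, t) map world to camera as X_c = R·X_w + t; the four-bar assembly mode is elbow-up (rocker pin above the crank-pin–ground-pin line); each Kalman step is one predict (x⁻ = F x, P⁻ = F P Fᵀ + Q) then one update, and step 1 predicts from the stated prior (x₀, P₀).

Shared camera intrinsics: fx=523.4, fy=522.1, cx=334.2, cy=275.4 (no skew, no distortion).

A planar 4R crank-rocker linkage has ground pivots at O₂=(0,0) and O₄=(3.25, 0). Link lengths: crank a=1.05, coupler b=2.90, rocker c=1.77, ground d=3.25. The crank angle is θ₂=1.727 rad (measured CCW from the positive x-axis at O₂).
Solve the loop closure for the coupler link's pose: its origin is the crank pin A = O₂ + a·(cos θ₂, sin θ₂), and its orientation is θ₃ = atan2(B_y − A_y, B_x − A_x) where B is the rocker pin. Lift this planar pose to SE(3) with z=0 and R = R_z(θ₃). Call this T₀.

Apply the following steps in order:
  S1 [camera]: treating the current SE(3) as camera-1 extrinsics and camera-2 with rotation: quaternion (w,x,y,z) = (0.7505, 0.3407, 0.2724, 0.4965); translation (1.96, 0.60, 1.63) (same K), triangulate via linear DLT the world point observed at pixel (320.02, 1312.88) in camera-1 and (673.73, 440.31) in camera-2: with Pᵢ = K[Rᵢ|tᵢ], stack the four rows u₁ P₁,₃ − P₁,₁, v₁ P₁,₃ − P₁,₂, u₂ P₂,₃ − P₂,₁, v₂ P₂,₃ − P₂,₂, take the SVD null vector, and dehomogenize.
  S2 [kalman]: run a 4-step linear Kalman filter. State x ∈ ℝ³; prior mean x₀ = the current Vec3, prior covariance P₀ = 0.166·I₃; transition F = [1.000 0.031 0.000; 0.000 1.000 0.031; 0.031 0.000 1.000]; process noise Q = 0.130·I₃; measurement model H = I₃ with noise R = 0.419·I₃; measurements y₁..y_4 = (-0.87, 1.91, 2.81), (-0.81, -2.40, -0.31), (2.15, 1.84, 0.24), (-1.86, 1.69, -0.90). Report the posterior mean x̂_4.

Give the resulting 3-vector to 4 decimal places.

source (fourbar_fk): coupler pose = R=[0.9758 -0.2186 0.0000; 0.2186 0.9758 0.0000; 0.0000 0.0000 1.0000], t=(-0.1633, 1.0372, 0.0000)
after S1 (triangulate): (0.4523, 1.4299, 1.2739)
after S2 (kf_track): (-0.3769, 1.1536, 0.0081)

result = (-0.3769, 1.1536, 0.0081)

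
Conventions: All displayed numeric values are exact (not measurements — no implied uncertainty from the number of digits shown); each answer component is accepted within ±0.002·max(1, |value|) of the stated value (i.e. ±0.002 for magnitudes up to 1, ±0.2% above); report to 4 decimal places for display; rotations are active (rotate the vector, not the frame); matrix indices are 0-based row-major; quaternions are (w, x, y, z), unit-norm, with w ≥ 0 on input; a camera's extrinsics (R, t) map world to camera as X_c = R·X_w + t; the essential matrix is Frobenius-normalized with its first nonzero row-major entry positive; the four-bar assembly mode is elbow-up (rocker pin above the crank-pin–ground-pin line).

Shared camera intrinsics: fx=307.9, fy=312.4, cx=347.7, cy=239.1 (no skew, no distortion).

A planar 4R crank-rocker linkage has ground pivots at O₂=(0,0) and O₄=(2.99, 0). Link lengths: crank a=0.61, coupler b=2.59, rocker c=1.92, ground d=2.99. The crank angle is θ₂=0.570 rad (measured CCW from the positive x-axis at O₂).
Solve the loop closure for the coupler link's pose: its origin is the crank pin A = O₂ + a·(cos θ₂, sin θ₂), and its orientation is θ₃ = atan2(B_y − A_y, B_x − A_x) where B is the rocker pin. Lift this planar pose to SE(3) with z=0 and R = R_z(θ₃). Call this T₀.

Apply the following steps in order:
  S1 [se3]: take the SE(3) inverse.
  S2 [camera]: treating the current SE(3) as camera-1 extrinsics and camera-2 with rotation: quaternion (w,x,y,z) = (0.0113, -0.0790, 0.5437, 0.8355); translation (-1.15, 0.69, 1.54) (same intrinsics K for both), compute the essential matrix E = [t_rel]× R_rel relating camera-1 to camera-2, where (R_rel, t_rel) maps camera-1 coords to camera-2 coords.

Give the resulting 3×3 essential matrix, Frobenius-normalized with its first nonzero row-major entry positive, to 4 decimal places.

matrix = [0.2116 0.2633 -0.3960; -0.2222 0.6419 0.1299; 0.2685 0.0629 -0.4180]

source (fourbar_fk): coupler pose = R=[0.8016 -0.5979 0.0000; 0.5979 0.8016 0.0000; 0.0000 0.0000 1.0000], t=(0.5136, 0.3292, 0.0000)
after S1 (invert_se3): R=[0.8016 0.5979 0.0000; -0.5979 0.8016 0.0000; 0.0000 0.0000 1.0000], t=(-0.6085, 0.0432, 0.0000)
after S2 (essential): [0.2116 0.2633 -0.3960; -0.2222 0.6419 0.1299; 0.2685 0.0629 -0.4180]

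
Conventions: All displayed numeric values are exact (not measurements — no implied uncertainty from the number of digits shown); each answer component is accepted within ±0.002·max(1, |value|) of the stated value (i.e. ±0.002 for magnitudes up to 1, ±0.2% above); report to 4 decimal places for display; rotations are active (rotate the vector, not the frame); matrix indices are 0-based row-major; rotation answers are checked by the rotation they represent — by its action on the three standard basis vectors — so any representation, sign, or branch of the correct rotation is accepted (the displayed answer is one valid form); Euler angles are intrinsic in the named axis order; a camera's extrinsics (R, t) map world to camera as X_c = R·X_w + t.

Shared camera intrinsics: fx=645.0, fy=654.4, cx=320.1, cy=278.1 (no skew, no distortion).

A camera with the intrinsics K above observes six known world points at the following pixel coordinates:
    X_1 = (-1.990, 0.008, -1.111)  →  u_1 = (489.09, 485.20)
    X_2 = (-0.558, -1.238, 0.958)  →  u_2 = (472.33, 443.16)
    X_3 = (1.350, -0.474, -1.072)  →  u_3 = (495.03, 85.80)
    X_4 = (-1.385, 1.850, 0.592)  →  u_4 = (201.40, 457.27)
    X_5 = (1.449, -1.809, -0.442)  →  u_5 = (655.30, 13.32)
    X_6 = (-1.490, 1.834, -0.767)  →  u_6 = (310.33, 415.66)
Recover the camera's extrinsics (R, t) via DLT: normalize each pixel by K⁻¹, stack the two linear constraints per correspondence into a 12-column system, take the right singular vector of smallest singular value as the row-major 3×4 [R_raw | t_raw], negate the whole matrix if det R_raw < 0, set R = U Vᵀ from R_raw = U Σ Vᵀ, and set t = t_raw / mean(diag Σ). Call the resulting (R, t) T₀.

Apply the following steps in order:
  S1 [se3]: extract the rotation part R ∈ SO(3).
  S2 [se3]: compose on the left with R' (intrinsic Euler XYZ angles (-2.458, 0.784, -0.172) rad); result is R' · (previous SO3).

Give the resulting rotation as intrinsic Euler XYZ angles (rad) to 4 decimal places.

source (pnp_recover): camera pose = R=[-0.1453 -0.7117 -0.6873; -0.9801 0.0086 0.1982; -0.1352 0.7024 -0.6988], t=(0.4601, 0.0900, 4.7001)
after S1 (rot_of_se3): [-0.1453 -0.7117 -0.6873; -0.9801 0.0086 0.1982; -0.1352 0.7024 -0.6988]
after S2 (compose_so3): [-0.3156 0.0005 -0.9489; 0.8076 0.5252 -0.2683; 0.4982 -0.8510 -0.1662]

rotation (euler_xyz) = (2.1253, -1.2497, -3.1400)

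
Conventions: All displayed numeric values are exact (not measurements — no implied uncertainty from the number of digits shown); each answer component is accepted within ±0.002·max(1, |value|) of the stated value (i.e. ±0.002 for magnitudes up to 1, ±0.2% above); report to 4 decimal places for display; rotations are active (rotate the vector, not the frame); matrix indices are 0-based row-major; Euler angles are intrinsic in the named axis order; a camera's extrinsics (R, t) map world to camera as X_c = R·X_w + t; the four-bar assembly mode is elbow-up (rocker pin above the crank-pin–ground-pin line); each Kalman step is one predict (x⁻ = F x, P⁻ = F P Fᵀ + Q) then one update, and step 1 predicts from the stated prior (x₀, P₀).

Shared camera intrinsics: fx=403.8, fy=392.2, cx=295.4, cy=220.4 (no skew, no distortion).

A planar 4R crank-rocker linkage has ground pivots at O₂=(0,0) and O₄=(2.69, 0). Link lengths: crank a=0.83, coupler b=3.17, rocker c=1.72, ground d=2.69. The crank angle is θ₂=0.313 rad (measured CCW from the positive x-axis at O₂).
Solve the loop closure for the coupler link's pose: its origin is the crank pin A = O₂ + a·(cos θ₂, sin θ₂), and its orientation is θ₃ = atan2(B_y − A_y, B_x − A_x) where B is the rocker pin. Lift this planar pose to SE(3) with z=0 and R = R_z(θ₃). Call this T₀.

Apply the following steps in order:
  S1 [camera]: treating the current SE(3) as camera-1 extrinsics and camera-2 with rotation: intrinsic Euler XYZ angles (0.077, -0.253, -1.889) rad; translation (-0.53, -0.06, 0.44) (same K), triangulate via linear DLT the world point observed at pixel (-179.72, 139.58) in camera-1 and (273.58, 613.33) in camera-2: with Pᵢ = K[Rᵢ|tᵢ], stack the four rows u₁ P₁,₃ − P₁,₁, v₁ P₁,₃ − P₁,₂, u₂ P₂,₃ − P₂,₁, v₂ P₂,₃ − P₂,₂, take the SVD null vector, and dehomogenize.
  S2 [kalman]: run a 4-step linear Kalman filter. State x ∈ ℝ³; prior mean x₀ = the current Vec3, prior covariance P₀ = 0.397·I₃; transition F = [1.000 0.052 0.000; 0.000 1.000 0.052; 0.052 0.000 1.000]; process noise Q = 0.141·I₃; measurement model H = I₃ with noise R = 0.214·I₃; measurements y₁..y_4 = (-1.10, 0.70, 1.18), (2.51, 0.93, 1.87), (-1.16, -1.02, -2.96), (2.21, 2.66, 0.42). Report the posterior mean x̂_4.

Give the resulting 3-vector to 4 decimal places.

result = (1.1297, 1.3701, -0.1751)

source (fourbar_fk): coupler pose = R=[0.9397 -0.3421 0.0000; 0.3421 0.9397 0.0000; 0.0000 0.0000 1.0000], t=(0.7897, 0.2556, 0.0000)
after S1 (triangulate): (-1.5449, 0.1570, 0.6083)
after S2 (kf_track): (1.1297, 1.3701, -0.1751)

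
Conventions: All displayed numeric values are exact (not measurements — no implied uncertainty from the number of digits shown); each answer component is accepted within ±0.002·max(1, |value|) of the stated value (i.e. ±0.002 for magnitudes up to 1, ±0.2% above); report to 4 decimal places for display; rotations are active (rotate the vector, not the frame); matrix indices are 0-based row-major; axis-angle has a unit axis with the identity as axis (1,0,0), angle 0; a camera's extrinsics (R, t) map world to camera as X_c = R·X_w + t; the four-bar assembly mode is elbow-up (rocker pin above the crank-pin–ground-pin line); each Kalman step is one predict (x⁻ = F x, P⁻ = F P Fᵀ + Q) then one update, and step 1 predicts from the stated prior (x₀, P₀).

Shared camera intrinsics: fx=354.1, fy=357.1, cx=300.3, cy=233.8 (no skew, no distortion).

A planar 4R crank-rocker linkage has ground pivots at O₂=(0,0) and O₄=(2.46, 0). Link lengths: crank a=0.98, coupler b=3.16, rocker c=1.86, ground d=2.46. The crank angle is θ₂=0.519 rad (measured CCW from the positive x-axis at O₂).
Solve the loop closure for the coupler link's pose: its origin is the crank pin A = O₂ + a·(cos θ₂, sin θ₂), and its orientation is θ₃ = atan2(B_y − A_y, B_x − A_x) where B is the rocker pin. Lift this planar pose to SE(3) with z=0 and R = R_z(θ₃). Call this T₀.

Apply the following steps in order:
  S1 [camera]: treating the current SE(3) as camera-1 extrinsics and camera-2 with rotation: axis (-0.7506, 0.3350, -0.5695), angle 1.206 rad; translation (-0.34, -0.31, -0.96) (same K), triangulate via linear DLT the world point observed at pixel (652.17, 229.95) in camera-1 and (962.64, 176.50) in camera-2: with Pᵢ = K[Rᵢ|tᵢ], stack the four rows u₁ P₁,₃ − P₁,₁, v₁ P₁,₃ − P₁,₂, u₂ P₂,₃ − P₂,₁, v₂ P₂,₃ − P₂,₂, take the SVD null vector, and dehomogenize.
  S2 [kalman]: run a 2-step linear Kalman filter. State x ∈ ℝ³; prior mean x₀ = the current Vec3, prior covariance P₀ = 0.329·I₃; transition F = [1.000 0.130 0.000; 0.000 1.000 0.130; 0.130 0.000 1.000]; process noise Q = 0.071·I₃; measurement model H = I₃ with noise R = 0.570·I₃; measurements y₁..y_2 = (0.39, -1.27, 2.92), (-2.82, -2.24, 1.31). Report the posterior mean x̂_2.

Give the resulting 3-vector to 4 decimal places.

source (fourbar_fk): coupler pose = R=[0.9799 -0.1996 0.0000; 0.1996 0.9799 0.0000; 0.0000 0.0000 1.0000], t=(0.8509, 0.4861, 0.0000)
after S1 (triangulate): (0.3580, -0.5836, 1.3266)
after S2 (kf_track): (-0.9126, -1.2143, 1.6248)

result = (-0.9126, -1.2143, 1.6248)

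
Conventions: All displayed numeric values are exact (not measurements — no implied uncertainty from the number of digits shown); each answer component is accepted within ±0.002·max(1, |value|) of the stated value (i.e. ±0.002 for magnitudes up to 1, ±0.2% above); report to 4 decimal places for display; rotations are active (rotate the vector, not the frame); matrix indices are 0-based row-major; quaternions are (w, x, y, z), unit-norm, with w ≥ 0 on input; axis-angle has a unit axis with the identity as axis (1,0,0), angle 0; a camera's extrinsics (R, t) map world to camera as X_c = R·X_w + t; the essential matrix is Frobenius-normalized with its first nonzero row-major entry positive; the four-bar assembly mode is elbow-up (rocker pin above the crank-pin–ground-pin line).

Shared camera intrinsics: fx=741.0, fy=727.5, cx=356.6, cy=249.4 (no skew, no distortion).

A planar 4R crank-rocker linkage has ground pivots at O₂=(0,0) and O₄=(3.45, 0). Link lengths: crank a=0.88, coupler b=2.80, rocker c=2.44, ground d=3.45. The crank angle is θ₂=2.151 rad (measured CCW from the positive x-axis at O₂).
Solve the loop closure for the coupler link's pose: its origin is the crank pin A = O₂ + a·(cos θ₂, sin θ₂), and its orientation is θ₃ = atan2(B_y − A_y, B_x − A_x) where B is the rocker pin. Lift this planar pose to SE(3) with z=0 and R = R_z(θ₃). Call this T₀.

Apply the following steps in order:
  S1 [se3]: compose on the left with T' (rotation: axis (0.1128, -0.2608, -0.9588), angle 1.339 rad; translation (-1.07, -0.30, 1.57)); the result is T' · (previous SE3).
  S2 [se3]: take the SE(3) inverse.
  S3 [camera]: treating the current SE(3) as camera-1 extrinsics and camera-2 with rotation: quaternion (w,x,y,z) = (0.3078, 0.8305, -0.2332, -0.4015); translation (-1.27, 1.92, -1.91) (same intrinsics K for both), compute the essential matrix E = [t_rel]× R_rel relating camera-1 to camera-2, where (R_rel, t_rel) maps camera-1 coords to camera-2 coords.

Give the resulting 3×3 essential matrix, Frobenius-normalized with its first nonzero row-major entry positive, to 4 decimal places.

source (fourbar_fk): coupler pose = R=[0.8957 -0.4447 0.0000; 0.4447 0.8957 0.0000; 0.0000 0.0000 1.0000], t=(-0.4824, 0.7360, 0.0000)
after S1 (compose_se3): R=[0.6194 0.7090 -0.3371; -0.7307 0.6777 0.0828; 0.2872 0.1950 0.9378], t=(-0.5154, 0.3687, 1.7103)
after S2 (invert_se3): R=[0.6194 -0.7307 0.2872; 0.7090 0.6777 0.1950; -0.3371 0.0828 0.9378], t=(0.0975, -0.2180, -1.8082)
after S3 (essential): [0.2368 0.3860 0.1148; 0.6045 0.0552 -0.2593; 0.0705 -0.4867 -0.3230]

matrix = [0.2368 0.3860 0.1148; 0.6045 0.0552 -0.2593; 0.0705 -0.4867 -0.3230]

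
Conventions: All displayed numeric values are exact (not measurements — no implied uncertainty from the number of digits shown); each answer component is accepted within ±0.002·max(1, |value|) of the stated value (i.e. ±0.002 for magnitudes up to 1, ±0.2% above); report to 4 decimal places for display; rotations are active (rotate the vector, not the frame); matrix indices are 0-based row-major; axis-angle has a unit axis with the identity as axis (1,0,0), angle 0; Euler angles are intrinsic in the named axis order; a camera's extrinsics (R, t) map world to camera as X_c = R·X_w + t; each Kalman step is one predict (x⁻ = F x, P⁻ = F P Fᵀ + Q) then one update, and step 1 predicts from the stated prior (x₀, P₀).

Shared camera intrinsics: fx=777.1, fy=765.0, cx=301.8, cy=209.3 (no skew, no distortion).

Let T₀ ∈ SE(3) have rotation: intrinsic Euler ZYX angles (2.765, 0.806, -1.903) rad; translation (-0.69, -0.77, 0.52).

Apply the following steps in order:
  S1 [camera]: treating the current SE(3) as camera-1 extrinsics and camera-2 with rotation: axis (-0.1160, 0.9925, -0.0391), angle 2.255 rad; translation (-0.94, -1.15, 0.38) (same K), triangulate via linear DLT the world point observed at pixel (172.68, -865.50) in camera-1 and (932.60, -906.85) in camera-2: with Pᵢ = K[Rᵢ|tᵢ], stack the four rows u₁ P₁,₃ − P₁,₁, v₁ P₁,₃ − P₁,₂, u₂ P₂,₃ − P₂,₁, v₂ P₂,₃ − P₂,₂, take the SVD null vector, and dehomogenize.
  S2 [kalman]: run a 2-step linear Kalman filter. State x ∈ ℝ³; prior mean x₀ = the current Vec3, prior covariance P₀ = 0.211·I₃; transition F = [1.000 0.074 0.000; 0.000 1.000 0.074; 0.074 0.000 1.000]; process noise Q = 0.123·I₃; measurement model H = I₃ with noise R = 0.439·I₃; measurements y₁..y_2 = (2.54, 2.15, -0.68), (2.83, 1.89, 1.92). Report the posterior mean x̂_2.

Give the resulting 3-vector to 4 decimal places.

result = (1.4628, 1.3249, 1.0251)

after S1 (triangulate): (-1.2939, -0.3462, 0.9689)
after S2 (kf_track): (1.4628, 1.3249, 1.0251)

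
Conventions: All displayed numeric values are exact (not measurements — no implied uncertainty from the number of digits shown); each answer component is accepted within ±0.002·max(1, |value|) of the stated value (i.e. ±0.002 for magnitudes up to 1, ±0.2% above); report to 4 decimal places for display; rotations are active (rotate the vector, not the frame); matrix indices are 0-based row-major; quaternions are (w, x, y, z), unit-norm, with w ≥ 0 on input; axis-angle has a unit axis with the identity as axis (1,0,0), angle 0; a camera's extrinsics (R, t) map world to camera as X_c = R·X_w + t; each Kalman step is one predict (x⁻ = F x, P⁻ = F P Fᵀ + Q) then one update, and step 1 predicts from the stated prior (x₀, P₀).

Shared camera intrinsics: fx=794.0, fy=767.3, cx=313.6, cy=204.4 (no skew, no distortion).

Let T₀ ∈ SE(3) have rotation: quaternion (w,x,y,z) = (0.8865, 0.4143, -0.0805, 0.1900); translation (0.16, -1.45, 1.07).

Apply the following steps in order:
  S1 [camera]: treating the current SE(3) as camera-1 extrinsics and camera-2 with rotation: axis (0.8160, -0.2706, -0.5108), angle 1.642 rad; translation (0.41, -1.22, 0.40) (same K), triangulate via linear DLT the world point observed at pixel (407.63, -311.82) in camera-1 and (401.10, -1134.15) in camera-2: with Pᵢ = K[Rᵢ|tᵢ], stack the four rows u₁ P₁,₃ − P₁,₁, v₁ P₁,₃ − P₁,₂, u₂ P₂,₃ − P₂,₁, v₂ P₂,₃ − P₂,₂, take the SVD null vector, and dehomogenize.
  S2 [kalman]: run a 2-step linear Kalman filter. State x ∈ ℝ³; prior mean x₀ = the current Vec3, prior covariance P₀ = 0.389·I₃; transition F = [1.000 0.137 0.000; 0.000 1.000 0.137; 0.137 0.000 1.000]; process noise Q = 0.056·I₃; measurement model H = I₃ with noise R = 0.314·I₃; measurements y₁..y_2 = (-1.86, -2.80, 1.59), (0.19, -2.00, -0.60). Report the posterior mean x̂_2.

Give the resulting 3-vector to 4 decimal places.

after S1 (triangulate): (0.4957, 0.8215, 1.1240)
after S2 (kf_track): (-0.6297, -1.5185, 0.3913)

result = (-0.6297, -1.5185, 0.3913)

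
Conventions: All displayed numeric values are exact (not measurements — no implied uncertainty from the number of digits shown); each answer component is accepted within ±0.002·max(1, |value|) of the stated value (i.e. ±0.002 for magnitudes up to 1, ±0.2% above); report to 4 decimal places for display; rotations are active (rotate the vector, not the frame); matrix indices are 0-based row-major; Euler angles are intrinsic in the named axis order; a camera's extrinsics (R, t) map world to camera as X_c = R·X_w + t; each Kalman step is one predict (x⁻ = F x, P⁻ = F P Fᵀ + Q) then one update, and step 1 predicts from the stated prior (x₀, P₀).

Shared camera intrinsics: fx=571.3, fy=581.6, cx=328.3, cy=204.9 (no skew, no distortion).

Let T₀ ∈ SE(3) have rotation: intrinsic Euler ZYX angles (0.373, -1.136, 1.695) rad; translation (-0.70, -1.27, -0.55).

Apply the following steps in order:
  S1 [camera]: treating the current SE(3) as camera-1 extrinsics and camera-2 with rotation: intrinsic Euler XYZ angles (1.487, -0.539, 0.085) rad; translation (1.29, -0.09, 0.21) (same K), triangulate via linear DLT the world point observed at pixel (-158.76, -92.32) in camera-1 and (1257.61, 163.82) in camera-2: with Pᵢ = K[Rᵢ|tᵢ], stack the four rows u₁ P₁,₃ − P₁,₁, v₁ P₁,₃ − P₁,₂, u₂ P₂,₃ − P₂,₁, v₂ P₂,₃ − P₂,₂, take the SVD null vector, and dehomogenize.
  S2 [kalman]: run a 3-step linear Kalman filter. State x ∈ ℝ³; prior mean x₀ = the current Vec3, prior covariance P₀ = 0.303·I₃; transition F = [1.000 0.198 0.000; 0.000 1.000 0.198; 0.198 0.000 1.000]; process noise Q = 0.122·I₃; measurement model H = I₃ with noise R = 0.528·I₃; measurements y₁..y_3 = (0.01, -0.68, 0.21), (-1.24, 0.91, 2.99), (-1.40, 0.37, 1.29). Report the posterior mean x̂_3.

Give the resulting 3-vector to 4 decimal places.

result = (-0.2595, 0.5738, 1.1208)

after S1 (triangulate): (1.9006, 1.6034, -0.8208)
after S2 (kf_track): (-0.2595, 0.5738, 1.1208)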